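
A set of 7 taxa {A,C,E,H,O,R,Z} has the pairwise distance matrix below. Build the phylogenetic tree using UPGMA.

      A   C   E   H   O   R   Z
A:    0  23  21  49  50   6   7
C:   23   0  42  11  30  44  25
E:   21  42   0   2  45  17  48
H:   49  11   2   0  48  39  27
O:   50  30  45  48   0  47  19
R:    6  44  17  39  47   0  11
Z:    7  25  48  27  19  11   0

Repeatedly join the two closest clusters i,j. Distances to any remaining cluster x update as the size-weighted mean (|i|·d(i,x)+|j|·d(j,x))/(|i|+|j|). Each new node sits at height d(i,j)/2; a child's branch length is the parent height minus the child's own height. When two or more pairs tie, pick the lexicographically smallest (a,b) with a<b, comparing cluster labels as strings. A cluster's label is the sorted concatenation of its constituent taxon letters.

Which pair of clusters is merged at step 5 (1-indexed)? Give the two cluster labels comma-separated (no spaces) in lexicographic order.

ARZ,CEH

1. join E+H (d=2) ⇒ EH; edges |E|=1, |H|=1
  updated: d(A,EH)=35, d(C,EH)=53/2, d(EH,O)=93/2, d(EH,R)=28, d(EH,Z)=75/2
2. join A+R (d=6) ⇒ AR; edges |A|=3, |R|=3
  updated: d(AR,C)=67/2, d(AR,EH)=63/2, d(AR,O)=97/2, d(AR,Z)=9
3. join AR+Z (d=9) ⇒ ARZ; edges |AR|=3/2, |Z|=9/2
  updated: d(ARZ,C)=92/3, d(ARZ,EH)=67/2, d(ARZ,O)=116/3
4. join C+EH (d=53/2) ⇒ CEH; edges |C|=53/4, |EH|=49/4
  updated: d(ARZ,CEH)=293/9, d(CEH,O)=41
5. join ARZ+CEH (d=293/9) ⇒ ACEHRZ; edges |ARZ|=106/9, |CEH|=109/36
  updated: d(ACEHRZ,O)=239/6
6. join ACEHRZ+O (d=239/6) ⇒ ACEHORZ; edges |ACEHRZ|=131/36, |O|=239/12
final tree: ((((A:3,R:3):3/2,Z:9/2):106/9,(C:53/4,(E:1,H:1):49/4):109/36):131/36,O:239/12)
total length: 2803/36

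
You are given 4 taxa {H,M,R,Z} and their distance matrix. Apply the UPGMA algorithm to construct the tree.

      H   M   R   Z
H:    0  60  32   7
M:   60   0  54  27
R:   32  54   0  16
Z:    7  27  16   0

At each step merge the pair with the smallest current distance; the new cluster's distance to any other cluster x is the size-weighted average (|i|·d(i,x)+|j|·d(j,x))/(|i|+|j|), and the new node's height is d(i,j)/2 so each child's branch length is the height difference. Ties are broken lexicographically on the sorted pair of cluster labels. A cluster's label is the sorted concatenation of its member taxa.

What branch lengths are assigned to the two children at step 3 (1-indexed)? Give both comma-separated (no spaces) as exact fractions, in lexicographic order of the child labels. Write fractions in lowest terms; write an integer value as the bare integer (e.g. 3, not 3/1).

23/2,47/2

step 1: merge (H,Z) at d=7; branch lengths H→7/2, Z→7/2; new cluster HZ
  updated: d(HZ,M)=87/2, d(HZ,R)=24
step 2: merge (HZ,R) at d=24; branch lengths HZ→17/2, R→12; new cluster HRZ
  updated: d(HRZ,M)=47
step 3: merge (HRZ,M) at d=47; branch lengths HRZ→23/2, M→47/2; new cluster HMRZ
final tree: (((H:7/2,Z:7/2):17/2,R:12):23/2,M:47/2)
total length: 125/2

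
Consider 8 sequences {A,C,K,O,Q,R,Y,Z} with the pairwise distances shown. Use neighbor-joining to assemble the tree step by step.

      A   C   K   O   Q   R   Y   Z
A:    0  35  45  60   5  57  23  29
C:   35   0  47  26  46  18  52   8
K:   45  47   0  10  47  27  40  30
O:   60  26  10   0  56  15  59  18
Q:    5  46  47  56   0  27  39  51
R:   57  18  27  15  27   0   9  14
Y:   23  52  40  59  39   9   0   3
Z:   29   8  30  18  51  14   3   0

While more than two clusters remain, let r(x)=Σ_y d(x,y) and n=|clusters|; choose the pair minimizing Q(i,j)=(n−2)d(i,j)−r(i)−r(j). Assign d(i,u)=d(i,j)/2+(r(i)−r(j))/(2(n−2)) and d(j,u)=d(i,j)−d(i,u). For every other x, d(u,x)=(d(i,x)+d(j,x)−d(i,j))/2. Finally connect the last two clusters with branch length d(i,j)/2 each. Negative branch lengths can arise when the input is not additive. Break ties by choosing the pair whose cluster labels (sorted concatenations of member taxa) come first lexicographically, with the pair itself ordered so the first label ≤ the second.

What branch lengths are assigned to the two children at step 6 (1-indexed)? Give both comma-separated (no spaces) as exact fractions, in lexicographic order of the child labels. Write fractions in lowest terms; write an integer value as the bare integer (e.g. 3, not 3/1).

51/16,123/8

step 1: merge (A,Q) at d=5, Q=-495; branch lengths A→13/12, Q→47/12; new cluster AQ
  updated: d(AQ,C)=38, d(AQ,K)=87/2, d(AQ,O)=111/2, d(AQ,R)=79/2, d(AQ,Y)=57/2, d(AQ,Z)=75/2
step 2: merge (K,O) at d=10, Q=-331; branch lengths K→32/5, O→18/5; new cluster KO
  updated: d(AQ,KO)=89/2, d(C,KO)=63/2, d(KO,R)=16, d(KO,Y)=89/2, d(KO,Z)=19
step 3: merge (AQ,Y) at d=57/2, Q=-211; branch lengths AQ→165/8, Y→63/8; new cluster AQY
  updated: d(AQY,C)=123/4, d(AQY,KO)=121/4, d(AQY,R)=10, d(AQY,Z)=6
step 4: merge (C,Z) at d=8, Q=-445/4; branch lengths C→87/8, Z→-23/8; new cluster CZ
  updated: d(AQY,CZ)=115/8, d(CZ,KO)=85/4, d(CZ,R)=12
step 5: merge (AQY,CZ) at d=115/8, Q=-147/2; branch lengths AQY→143/16, CZ→87/16; new cluster ACQYZ
  updated: d(ACQYZ,KO)=297/16, d(ACQYZ,R)=61/16
step 6: merge (ACQYZ,KO) at d=297/16, Q=-307/8; branch lengths ACQYZ→51/16, KO→123/8; new cluster ACKOQYZ
  updated: d(ACKOQYZ,R)=5/8
step 7: merge (ACKOQYZ,R) at d=5/8; branch lengths ACKOQYZ→5/16, R→5/16; new cluster ACKOQRYZ
final tree: (((((A:13/12,Q:47/12):165/8,Y:63/8):143/16,(C:87/8,Z:-23/8):87/16):51/16,(K:32/5,O:18/5):123/8):5/16,R:5/16)
total length: 1361/16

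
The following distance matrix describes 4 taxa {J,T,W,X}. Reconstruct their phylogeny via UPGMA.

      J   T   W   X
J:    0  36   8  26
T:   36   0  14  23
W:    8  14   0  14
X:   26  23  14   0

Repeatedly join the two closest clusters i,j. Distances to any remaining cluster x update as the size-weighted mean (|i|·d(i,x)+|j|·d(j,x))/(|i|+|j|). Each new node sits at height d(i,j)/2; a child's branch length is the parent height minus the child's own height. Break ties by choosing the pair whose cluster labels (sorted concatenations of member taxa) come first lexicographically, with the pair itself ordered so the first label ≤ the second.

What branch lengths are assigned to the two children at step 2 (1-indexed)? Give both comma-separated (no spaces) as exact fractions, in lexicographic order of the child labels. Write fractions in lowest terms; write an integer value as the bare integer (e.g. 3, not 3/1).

step 1: merge (J,W) at d=8; branch lengths J→4, W→4; new cluster JW
  updated: d(JW,T)=25, d(JW,X)=20
step 2: merge (JW,X) at d=20; branch lengths JW→6, X→10; new cluster JWX
  updated: d(JWX,T)=73/3
step 3: merge (JWX,T) at d=73/3; branch lengths JWX→13/6, T→73/6; new cluster JTWX
final tree: (((J:4,W:4):6,X:10):13/6,T:73/6)
total length: 115/3

6,10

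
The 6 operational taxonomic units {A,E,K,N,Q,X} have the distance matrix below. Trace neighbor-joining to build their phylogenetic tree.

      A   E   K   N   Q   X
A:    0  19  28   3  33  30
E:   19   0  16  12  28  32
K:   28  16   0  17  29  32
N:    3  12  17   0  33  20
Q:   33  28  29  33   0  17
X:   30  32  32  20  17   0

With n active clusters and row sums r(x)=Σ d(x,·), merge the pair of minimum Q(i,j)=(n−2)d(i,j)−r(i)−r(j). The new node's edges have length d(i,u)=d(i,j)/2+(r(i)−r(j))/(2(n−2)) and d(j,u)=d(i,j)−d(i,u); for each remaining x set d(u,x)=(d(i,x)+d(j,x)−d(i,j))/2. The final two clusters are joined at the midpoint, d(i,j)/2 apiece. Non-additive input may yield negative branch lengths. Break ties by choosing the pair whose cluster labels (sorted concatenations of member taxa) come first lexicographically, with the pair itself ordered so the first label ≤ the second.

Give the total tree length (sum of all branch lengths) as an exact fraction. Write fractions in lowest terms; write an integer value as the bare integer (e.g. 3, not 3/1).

457/8

1. join Q+X (d=17, Q=-203) ⇒ QX; edges |Q|=77/8, |X|=59/8
  updated: d(A,QX)=23, d(E,QX)=43/2, d(K,QX)=22, d(N,QX)=18
2. join A+N (d=3, Q=-114) ⇒ AN; edges |A|=16/3, |N|=-7/3
  updated: d(AN,E)=14, d(AN,K)=21, d(AN,QX)=19
3. join AN+QX (d=19, Q=-157/2) ⇒ ANQX; edges |AN|=59/8, |QX|=93/8
  updated: d(ANQX,E)=33/4, d(ANQX,K)=12
4. join ANQX+E (d=33/4, Q=-145/4) ⇒ AENQX; edges |ANQX|=17/8, |E|=49/8
  updated: d(AENQX,K)=79/8
5. join AENQX+K (d=79/8) ⇒ AEKNQX; edges |AENQX|=79/16, |K|=79/16
final tree: ((((A:16/3,N:-7/3):59/8,(Q:77/8,X:59/8):93/8):17/8,E:49/8):79/16,K:79/16)
total length: 457/8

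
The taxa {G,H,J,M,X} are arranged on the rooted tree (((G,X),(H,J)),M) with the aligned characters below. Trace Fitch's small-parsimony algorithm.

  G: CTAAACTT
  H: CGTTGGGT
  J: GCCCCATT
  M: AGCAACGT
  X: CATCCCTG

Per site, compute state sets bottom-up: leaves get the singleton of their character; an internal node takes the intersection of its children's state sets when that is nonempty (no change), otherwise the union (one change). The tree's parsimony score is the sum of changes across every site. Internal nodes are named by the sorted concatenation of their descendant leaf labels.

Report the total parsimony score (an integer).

[col 0] GX: children G:{C}, X:{C} ∩→ {C}; cost 0
[col 0] HJ: children H:{C}, J:{G} ∪→ {C,G}; cost 1
[col 0] GHJX: children GX:{C}, HJ:{C,G} ∩→ {C}; cost 0
[col 0] GHJMX: children GHJX:{C}, M:{A} ∪→ {A,C}; cost 1
[col 1] GX: children G:{T}, X:{A} ∪→ {A,T}; cost 1
[col 1] HJ: children H:{G}, J:{C} ∪→ {C,G}; cost 1
[col 1] GHJX: children GX:{A,T}, HJ:{C,G} ∪→ {A,C,G,T}; cost 1
[col 1] GHJMX: children GHJX:{A,C,G,T}, M:{G} ∩→ {G}; cost 0
[col 2] GX: children G:{A}, X:{T} ∪→ {A,T}; cost 1
[col 2] HJ: children H:{T}, J:{C} ∪→ {C,T}; cost 1
[col 2] GHJX: children GX:{A,T}, HJ:{C,T} ∩→ {T}; cost 0
[col 2] GHJMX: children GHJX:{T}, M:{C} ∪→ {C,T}; cost 1
[col 3] GX: children G:{A}, X:{C} ∪→ {A,C}; cost 1
[col 3] HJ: children H:{T}, J:{C} ∪→ {C,T}; cost 1
[col 3] GHJX: children GX:{A,C}, HJ:{C,T} ∩→ {C}; cost 0
[col 3] GHJMX: children GHJX:{C}, M:{A} ∪→ {A,C}; cost 1
[col 4] GX: children G:{A}, X:{C} ∪→ {A,C}; cost 1
[col 4] HJ: children H:{G}, J:{C} ∪→ {C,G}; cost 1
[col 4] GHJX: children GX:{A,C}, HJ:{C,G} ∩→ {C}; cost 0
[col 4] GHJMX: children GHJX:{C}, M:{A} ∪→ {A,C}; cost 1
[col 5] GX: children G:{C}, X:{C} ∩→ {C}; cost 0
[col 5] HJ: children H:{G}, J:{A} ∪→ {A,G}; cost 1
[col 5] GHJX: children GX:{C}, HJ:{A,G} ∪→ {A,C,G}; cost 1
[col 5] GHJMX: children GHJX:{A,C,G}, M:{C} ∩→ {C}; cost 0
[col 6] GX: children G:{T}, X:{T} ∩→ {T}; cost 0
[col 6] HJ: children H:{G}, J:{T} ∪→ {G,T}; cost 1
[col 6] GHJX: children GX:{T}, HJ:{G,T} ∩→ {T}; cost 0
[col 6] GHJMX: children GHJX:{T}, M:{G} ∪→ {G,T}; cost 1
[col 7] GX: children G:{T}, X:{G} ∪→ {G,T}; cost 1
[col 7] HJ: children H:{T}, J:{T} ∩→ {T}; cost 0
[col 7] GHJX: children GX:{G,T}, HJ:{T} ∩→ {T}; cost 0
[col 7] GHJMX: children GHJX:{T}, M:{T} ∩→ {T}; cost 0
per-site changes: [2, 3, 3, 3, 3, 2, 2, 1]; total = 19

19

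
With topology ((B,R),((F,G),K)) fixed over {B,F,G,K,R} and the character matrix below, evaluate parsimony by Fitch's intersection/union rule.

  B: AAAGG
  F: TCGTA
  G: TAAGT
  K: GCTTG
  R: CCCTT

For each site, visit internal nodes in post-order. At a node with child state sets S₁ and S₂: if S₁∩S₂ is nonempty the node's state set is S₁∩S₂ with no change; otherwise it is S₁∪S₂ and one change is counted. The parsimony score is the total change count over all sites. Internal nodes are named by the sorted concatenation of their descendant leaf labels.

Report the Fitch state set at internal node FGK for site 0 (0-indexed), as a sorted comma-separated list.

site 0, node BR: B={A} ∪ R={C} → {A,C} (+1)
site 0, node FG: F={T} ∩ G={T} → {T} (+0)
site 0, node FGK: FG={T} ∪ K={G} → {G,T} (+1)
site 0, node BFGKR: BR={A,C} ∪ FGK={G,T} → {A,C,G,T} (+1)
site 1, node BR: B={A} ∪ R={C} → {A,C} (+1)
site 1, node FG: F={C} ∪ G={A} → {A,C} (+1)
site 1, node FGK: FG={A,C} ∩ K={C} → {C} (+0)
site 1, node BFGKR: BR={A,C} ∩ FGK={C} → {C} (+0)
site 2, node BR: B={A} ∪ R={C} → {A,C} (+1)
site 2, node FG: F={G} ∪ G={A} → {A,G} (+1)
site 2, node FGK: FG={A,G} ∪ K={T} → {A,G,T} (+1)
site 2, node BFGKR: BR={A,C} ∩ FGK={A,G,T} → {A} (+0)
site 3, node BR: B={G} ∪ R={T} → {G,T} (+1)
site 3, node FG: F={T} ∪ G={G} → {G,T} (+1)
site 3, node FGK: FG={G,T} ∩ K={T} → {T} (+0)
site 3, node BFGKR: BR={G,T} ∩ FGK={T} → {T} (+0)
site 4, node BR: B={G} ∪ R={T} → {G,T} (+1)
site 4, node FG: F={A} ∪ G={T} → {A,T} (+1)
site 4, node FGK: FG={A,T} ∪ K={G} → {A,G,T} (+1)
site 4, node BFGKR: BR={G,T} ∩ FGK={A,G,T} → {G,T} (+0)
per-site changes: [3, 2, 3, 2, 3]; total = 13

G,T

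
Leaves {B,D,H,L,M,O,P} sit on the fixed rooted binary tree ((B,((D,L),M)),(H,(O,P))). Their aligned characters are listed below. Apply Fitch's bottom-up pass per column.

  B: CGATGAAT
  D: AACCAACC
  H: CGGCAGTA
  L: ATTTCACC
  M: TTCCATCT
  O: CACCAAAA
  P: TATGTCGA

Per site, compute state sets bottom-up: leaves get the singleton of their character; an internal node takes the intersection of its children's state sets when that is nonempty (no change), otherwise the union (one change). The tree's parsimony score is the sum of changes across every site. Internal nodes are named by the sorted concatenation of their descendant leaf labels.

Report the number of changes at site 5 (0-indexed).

DL@0: {A} ∩ {A} = {A} (intersection, +0)
DLM@0: {A} ∪ {T} = {A,T} (union, +1)
BDLM@0: {C} ∪ {A,T} = {A,C,T} (union, +1)
OP@0: {C} ∪ {T} = {C,T} (union, +1)
HOP@0: {C} ∩ {C,T} = {C} (intersection, +0)
BDHLMOP@0: {A,C,T} ∩ {C} = {C} (intersection, +0)
DL@1: {A} ∪ {T} = {A,T} (union, +1)
DLM@1: {A,T} ∩ {T} = {T} (intersection, +0)
BDLM@1: {G} ∪ {T} = {G,T} (union, +1)
OP@1: {A} ∩ {A} = {A} (intersection, +0)
HOP@1: {G} ∪ {A} = {A,G} (union, +1)
BDHLMOP@1: {G,T} ∩ {A,G} = {G} (intersection, +0)
DL@2: {C} ∪ {T} = {C,T} (union, +1)
DLM@2: {C,T} ∩ {C} = {C} (intersection, +0)
BDLM@2: {A} ∪ {C} = {A,C} (union, +1)
OP@2: {C} ∪ {T} = {C,T} (union, +1)
HOP@2: {G} ∪ {C,T} = {C,G,T} (union, +1)
BDHLMOP@2: {A,C} ∩ {C,G,T} = {C} (intersection, +0)
DL@3: {C} ∪ {T} = {C,T} (union, +1)
DLM@3: {C,T} ∩ {C} = {C} (intersection, +0)
BDLM@3: {T} ∪ {C} = {C,T} (union, +1)
OP@3: {C} ∪ {G} = {C,G} (union, +1)
HOP@3: {C} ∩ {C,G} = {C} (intersection, +0)
BDHLMOP@3: {C,T} ∩ {C} = {C} (intersection, +0)
DL@4: {A} ∪ {C} = {A,C} (union, +1)
DLM@4: {A,C} ∩ {A} = {A} (intersection, +0)
BDLM@4: {G} ∪ {A} = {A,G} (union, +1)
OP@4: {A} ∪ {T} = {A,T} (union, +1)
HOP@4: {A} ∩ {A,T} = {A} (intersection, +0)
BDHLMOP@4: {A,G} ∩ {A} = {A} (intersection, +0)
DL@5: {A} ∩ {A} = {A} (intersection, +0)
DLM@5: {A} ∪ {T} = {A,T} (union, +1)
BDLM@5: {A} ∩ {A,T} = {A} (intersection, +0)
OP@5: {A} ∪ {C} = {A,C} (union, +1)
HOP@5: {G} ∪ {A,C} = {A,C,G} (union, +1)
BDHLMOP@5: {A} ∩ {A,C,G} = {A} (intersection, +0)
DL@6: {C} ∩ {C} = {C} (intersection, +0)
DLM@6: {C} ∩ {C} = {C} (intersection, +0)
BDLM@6: {A} ∪ {C} = {A,C} (union, +1)
OP@6: {A} ∪ {G} = {A,G} (union, +1)
HOP@6: {T} ∪ {A,G} = {A,G,T} (union, +1)
BDHLMOP@6: {A,C} ∩ {A,G,T} = {A} (intersection, +0)
DL@7: {C} ∩ {C} = {C} (intersection, +0)
DLM@7: {C} ∪ {T} = {C,T} (union, +1)
BDLM@7: {T} ∩ {C,T} = {T} (intersection, +0)
OP@7: {A} ∩ {A} = {A} (intersection, +0)
HOP@7: {A} ∩ {A} = {A} (intersection, +0)
BDHLMOP@7: {T} ∪ {A} = {A,T} (union, +1)
per-site changes: [3, 3, 4, 3, 3, 3, 3, 2]; total = 24

3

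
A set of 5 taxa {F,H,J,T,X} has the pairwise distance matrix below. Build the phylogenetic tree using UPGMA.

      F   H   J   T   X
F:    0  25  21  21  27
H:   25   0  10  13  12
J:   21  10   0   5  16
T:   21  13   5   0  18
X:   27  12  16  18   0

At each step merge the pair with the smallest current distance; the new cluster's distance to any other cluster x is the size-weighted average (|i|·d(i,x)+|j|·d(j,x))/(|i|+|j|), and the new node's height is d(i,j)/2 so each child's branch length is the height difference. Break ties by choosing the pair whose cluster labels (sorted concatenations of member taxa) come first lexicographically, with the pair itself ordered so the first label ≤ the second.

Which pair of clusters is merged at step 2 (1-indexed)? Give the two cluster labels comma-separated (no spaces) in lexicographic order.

iteration 1: select J,T (d=5); attach at lengths (5/2, 5/2); label the merged cluster JT
  updated: d(F,JT)=21, d(H,JT)=23/2, d(JT,X)=17
iteration 2: select H,JT (d=23/2); attach at lengths (23/4, 13/4); label the merged cluster HJT
  updated: d(F,HJT)=67/3, d(HJT,X)=46/3
iteration 3: select HJT,X (d=46/3); attach at lengths (23/12, 23/3); label the merged cluster HJTX
  updated: d(F,HJTX)=47/2
iteration 4: select F,HJTX (d=47/2); attach at lengths (47/4, 49/12); label the merged cluster FHJTX
final tree: (F:47/4,((H:23/4,(J:5/2,T:5/2):13/4):23/12,X:23/3):49/12)
total length: 473/12

H,JT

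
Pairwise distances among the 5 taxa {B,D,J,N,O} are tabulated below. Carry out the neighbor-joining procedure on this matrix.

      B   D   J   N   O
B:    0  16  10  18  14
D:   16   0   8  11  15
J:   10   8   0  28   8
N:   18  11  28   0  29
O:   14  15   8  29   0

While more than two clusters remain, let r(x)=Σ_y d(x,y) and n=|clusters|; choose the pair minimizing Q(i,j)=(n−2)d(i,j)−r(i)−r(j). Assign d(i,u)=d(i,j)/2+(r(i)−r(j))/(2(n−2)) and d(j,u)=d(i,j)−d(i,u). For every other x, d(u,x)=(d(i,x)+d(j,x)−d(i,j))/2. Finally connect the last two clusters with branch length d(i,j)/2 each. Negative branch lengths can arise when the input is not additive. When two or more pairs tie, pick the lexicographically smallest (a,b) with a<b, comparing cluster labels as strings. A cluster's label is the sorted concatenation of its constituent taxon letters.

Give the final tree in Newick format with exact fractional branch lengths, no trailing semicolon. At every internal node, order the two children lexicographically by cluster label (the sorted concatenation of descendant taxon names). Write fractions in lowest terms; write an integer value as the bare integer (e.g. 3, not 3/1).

step 1: merge (D,N) at d=11, Q=-103; branch lengths D→-1/2, N→23/2; new cluster DN
  updated: d(B,DN)=23/2, d(DN,J)=25/2, d(DN,O)=33/2
step 2: merge (B,DN) at d=23/2, Q=-53; branch lengths B→9/2, DN→7; new cluster BDN
  updated: d(BDN,J)=11/2, d(BDN,O)=19/2
step 3: merge (BDN,J) at d=11/2, Q=-23; branch lengths BDN→7/2, J→2; new cluster BDJN
  updated: d(BDJN,O)=6
step 4: merge (BDJN,O) at d=6; branch lengths BDJN→3, O→3; new cluster BDJNO
final tree: (((B:9/2,(D:-1/2,N:23/2):7):7/2,J:2):3,O:3)
total length: 34

(((B:9/2,(D:-1/2,N:23/2):7):7/2,J:2):3,O:3)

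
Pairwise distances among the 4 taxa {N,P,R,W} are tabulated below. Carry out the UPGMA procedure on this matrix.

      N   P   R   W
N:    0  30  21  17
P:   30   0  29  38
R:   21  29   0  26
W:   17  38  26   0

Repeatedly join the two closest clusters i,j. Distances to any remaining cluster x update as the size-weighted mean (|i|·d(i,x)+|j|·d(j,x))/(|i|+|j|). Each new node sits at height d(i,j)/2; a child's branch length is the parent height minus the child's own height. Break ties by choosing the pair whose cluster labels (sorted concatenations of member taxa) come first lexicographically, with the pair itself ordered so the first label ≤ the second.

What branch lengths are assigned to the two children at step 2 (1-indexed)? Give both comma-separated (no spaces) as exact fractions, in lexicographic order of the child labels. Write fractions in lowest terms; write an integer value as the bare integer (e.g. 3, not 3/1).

iteration 1: select N,W (d=17); attach at lengths (17/2, 17/2); label the merged cluster NW
  updated: d(NW,P)=34, d(NW,R)=47/2
iteration 2: select NW,R (d=47/2); attach at lengths (13/4, 47/4); label the merged cluster NRW
  updated: d(NRW,P)=97/3
iteration 3: select NRW,P (d=97/3); attach at lengths (53/12, 97/6); label the merged cluster NPRW
final tree: (((N:17/2,W:17/2):13/4,R:47/4):53/12,P:97/6)
total length: 631/12

13/4,47/4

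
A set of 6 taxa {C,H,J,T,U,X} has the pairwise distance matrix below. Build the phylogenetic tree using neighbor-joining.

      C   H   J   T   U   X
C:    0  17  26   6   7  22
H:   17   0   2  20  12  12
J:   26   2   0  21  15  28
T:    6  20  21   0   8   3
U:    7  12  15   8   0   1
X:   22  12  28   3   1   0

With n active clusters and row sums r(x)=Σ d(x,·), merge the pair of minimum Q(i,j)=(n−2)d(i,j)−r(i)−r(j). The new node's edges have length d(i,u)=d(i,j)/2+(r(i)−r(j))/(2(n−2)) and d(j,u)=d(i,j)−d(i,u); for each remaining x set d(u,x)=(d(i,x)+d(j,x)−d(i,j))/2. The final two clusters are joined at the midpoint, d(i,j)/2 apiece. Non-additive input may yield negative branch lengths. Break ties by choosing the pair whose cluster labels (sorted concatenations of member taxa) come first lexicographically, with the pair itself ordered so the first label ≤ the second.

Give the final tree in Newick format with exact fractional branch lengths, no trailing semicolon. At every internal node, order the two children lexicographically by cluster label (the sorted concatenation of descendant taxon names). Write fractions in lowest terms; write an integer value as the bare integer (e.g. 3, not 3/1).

((((C:37/6,T:-1/6):33/8,(H:-21/8,J:37/8):103/8):19/8,U:-19/8):27/16,X:27/16)

iteration 1: select H,J (d=2, Q=-147); attach at lengths (-21/8, 37/8); label the merged cluster HJ
  updated: d(C,HJ)=41/2, d(HJ,T)=39/2, d(HJ,U)=25/2, d(HJ,X)=19
iteration 2: select C,T (d=6, Q=-74); attach at lengths (37/6, -1/6); label the merged cluster CT
  updated: d(CT,HJ)=17, d(CT,U)=9/2, d(CT,X)=19/2
iteration 3: select CT,HJ (d=17, Q=-91/2); attach at lengths (33/8, 103/8); label the merged cluster CHJT
  updated: d(CHJT,U)=0, d(CHJT,X)=23/4
iteration 4: select CHJT,U (d=0, Q=-27/4); attach at lengths (19/8, -19/8); label the merged cluster CHJTU
  updated: d(CHJTU,X)=27/8
iteration 5: select CHJTU,X (d=27/8); attach at lengths (27/16, 27/16); label the merged cluster CHJTUX
final tree: ((((C:37/6,T:-1/6):33/8,(H:-21/8,J:37/8):103/8):19/8,U:-19/8):27/16,X:27/16)
total length: 227/8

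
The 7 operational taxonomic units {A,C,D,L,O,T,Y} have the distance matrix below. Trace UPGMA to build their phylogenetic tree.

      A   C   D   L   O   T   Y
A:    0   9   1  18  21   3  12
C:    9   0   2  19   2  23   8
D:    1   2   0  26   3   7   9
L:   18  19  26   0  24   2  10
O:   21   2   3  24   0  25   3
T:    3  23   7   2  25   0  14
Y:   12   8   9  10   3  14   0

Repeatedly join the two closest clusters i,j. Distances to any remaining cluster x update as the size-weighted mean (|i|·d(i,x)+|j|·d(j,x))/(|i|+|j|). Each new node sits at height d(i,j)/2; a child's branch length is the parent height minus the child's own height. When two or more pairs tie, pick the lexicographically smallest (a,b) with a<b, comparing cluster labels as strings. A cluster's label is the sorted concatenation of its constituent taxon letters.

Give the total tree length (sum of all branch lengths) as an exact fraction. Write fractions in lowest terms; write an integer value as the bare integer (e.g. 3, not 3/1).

step 1: merge (A,D) at d=1; branch lengths A→1/2, D→1/2; new cluster AD
  updated: d(AD,C)=11/2, d(AD,L)=22, d(AD,O)=12, d(AD,T)=5, d(AD,Y)=21/2
step 2: merge (C,O) at d=2; branch lengths C→1, O→1; new cluster CO
  updated: d(AD,CO)=35/4, d(CO,L)=43/2, d(CO,T)=24, d(CO,Y)=11/2
step 3: merge (L,T) at d=2; branch lengths L→1, T→1; new cluster LT
  updated: d(AD,LT)=27/2, d(CO,LT)=91/4, d(LT,Y)=12
step 4: merge (CO,Y) at d=11/2; branch lengths CO→7/4, Y→11/4; new cluster COY
  updated: d(AD,COY)=28/3, d(COY,LT)=115/6
step 5: merge (AD,COY) at d=28/3; branch lengths AD→25/6, COY→23/12; new cluster ACDOY
  updated: d(ACDOY,LT)=169/10
step 6: merge (ACDOY,LT) at d=169/10; branch lengths ACDOY→227/60, LT→149/20; new cluster ACDLOTY
final tree: (((A:1/2,D:1/2):25/6,((C:1,O:1):7/4,Y:11/4):23/12):227/60,(L:1,T:1):149/20)
total length: 1609/60

1609/60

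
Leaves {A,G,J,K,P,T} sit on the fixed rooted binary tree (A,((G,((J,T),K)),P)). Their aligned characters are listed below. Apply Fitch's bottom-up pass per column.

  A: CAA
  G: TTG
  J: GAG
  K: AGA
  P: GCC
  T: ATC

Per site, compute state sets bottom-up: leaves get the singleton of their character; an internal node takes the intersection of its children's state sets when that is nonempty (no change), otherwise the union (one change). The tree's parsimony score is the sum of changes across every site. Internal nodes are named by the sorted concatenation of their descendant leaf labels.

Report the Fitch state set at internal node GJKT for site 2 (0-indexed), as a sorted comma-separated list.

G

[col 0] JT: children J:{G}, T:{A} ∪→ {A,G}; cost 1
[col 0] JKT: children JT:{A,G}, K:{A} ∩→ {A}; cost 0
[col 0] GJKT: children G:{T}, JKT:{A} ∪→ {A,T}; cost 1
[col 0] GJKPT: children GJKT:{A,T}, P:{G} ∪→ {A,G,T}; cost 1
[col 0] AGJKPT: children A:{C}, GJKPT:{A,G,T} ∪→ {A,C,G,T}; cost 1
[col 1] JT: children J:{A}, T:{T} ∪→ {A,T}; cost 1
[col 1] JKT: children JT:{A,T}, K:{G} ∪→ {A,G,T}; cost 1
[col 1] GJKT: children G:{T}, JKT:{A,G,T} ∩→ {T}; cost 0
[col 1] GJKPT: children GJKT:{T}, P:{C} ∪→ {C,T}; cost 1
[col 1] AGJKPT: children A:{A}, GJKPT:{C,T} ∪→ {A,C,T}; cost 1
[col 2] JT: children J:{G}, T:{C} ∪→ {C,G}; cost 1
[col 2] JKT: children JT:{C,G}, K:{A} ∪→ {A,C,G}; cost 1
[col 2] GJKT: children G:{G}, JKT:{A,C,G} ∩→ {G}; cost 0
[col 2] GJKPT: children GJKT:{G}, P:{C} ∪→ {C,G}; cost 1
[col 2] AGJKPT: children A:{A}, GJKPT:{C,G} ∪→ {A,C,G}; cost 1
per-site changes: [4, 4, 4]; total = 12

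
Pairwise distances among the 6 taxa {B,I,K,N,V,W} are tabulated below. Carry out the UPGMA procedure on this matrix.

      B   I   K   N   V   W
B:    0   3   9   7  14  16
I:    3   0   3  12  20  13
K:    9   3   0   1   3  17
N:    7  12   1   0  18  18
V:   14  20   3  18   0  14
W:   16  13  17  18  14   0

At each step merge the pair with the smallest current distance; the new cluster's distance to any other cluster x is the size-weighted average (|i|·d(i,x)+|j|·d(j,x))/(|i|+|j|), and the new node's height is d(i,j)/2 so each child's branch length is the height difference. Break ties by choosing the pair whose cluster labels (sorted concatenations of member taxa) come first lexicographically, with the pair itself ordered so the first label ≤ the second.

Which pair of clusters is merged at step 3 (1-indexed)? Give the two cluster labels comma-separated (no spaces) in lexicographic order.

1. join K+N (d=1) ⇒ KN; edges |K|=1/2, |N|=1/2
  updated: d(B,KN)=8, d(I,KN)=15/2, d(KN,V)=21/2, d(KN,W)=35/2
2. join B+I (d=3) ⇒ BI; edges |B|=3/2, |I|=3/2
  updated: d(BI,KN)=31/4, d(BI,V)=17, d(BI,W)=29/2
3. join BI+KN (d=31/4) ⇒ BIKN; edges |BI|=19/8, |KN|=27/8
  updated: d(BIKN,V)=55/4, d(BIKN,W)=16
4. join BIKN+V (d=55/4) ⇒ BIKNV; edges |BIKN|=3, |V|=55/8
  updated: d(BIKNV,W)=78/5
5. join BIKNV+W (d=78/5) ⇒ BIKNVW; edges |BIKNV|=37/40, |W|=39/5
final tree: ((((B:3/2,I:3/2):19/8,(K:1/2,N:1/2):27/8):3,V:55/8):37/40,W:39/5)
total length: 567/20

BI,KN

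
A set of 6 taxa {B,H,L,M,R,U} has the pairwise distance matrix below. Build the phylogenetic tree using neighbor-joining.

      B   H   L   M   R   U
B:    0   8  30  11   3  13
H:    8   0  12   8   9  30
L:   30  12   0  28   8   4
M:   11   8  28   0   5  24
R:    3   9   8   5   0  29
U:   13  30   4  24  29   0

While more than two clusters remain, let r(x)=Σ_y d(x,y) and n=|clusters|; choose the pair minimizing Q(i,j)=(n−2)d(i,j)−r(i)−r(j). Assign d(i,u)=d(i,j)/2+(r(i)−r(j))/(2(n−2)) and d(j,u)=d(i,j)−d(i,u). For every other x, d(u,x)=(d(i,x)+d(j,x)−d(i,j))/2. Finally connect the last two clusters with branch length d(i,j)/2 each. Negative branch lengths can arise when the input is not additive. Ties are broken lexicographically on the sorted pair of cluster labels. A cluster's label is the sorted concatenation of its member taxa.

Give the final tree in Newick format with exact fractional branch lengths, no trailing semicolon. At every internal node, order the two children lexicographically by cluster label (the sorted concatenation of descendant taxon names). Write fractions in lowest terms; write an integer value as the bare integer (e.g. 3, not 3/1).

iteration 1: select L,U (d=4, Q=-166); attach at lengths (-1/4, 17/4); label the merged cluster LU
  updated: d(B,LU)=39/2, d(H,LU)=19, d(LU,M)=24, d(LU,R)=33/2
iteration 2: select H,M (d=8, Q=-68); attach at lengths (10/3, 14/3); label the merged cluster HM
  updated: d(B,HM)=11/2, d(HM,LU)=35/2, d(HM,R)=3
iteration 3: select B,R (d=3, Q=-89/2); attach at lengths (23/8, 1/8); label the merged cluster BR
  updated: d(BR,HM)=11/4, d(BR,LU)=33/2
iteration 4: select BR,HM (d=11/4, Q=-147/4); attach at lengths (7/8, 15/8); label the merged cluster BHMR
  updated: d(BHMR,LU)=125/8
iteration 5: select BHMR,LU (d=125/8); attach at lengths (125/16, 125/16); label the merged cluster BHLMRU
final tree: (((B:23/8,R:1/8):7/8,(H:10/3,M:14/3):15/8):125/16,(L:-1/4,U:17/4):125/16)
total length: 267/8

(((B:23/8,R:1/8):7/8,(H:10/3,M:14/3):15/8):125/16,(L:-1/4,U:17/4):125/16)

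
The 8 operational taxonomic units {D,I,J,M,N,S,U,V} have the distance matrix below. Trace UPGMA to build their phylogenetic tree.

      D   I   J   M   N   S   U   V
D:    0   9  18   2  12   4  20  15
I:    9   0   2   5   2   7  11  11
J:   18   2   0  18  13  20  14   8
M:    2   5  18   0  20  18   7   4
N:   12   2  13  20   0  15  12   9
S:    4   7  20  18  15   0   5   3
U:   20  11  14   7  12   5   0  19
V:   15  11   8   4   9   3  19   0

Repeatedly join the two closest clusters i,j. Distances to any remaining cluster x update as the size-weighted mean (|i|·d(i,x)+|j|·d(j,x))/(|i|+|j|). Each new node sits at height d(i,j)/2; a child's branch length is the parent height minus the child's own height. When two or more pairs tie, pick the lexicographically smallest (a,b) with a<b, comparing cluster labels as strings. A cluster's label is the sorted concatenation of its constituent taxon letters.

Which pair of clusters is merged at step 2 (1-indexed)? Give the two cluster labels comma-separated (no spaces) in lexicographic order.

iteration 1: select D,M (d=2); attach at lengths (1, 1); label the merged cluster DM
  updated: d(DM,I)=7, d(DM,J)=18, d(DM,N)=16, d(DM,S)=11, d(DM,U)=27/2, d(DM,V)=19/2
iteration 2: select I,J (d=2); attach at lengths (1, 1); label the merged cluster IJ
  updated: d(DM,IJ)=25/2, d(IJ,N)=15/2, d(IJ,S)=27/2, d(IJ,U)=25/2, d(IJ,V)=19/2
iteration 3: select S,V (d=3); attach at lengths (3/2, 3/2); label the merged cluster SV
  updated: d(DM,SV)=41/4, d(IJ,SV)=23/2, d(N,SV)=12, d(SV,U)=12
iteration 4: select IJ,N (d=15/2); attach at lengths (11/4, 15/4); label the merged cluster IJN
  updated: d(DM,IJN)=41/3, d(IJN,SV)=35/3, d(IJN,U)=37/3
iteration 5: select DM,SV (d=41/4); attach at lengths (33/8, 29/8); label the merged cluster DMSV
  updated: d(DMSV,IJN)=38/3, d(DMSV,U)=51/4
iteration 6: select IJN,U (d=37/3); attach at lengths (29/12, 37/6); label the merged cluster IJNU
  updated: d(DMSV,IJNU)=203/16
iteration 7: select DMSV,IJNU (d=203/16); attach at lengths (39/32, 17/96); label the merged cluster DIJMNSUV
final tree: (((D:1,M:1):33/8,(S:3/2,V:3/2):29/8):39/32,(((I:1,J:1):11/4,N:15/4):29/12,U:37/6):17/96)
total length: 1499/48

I,J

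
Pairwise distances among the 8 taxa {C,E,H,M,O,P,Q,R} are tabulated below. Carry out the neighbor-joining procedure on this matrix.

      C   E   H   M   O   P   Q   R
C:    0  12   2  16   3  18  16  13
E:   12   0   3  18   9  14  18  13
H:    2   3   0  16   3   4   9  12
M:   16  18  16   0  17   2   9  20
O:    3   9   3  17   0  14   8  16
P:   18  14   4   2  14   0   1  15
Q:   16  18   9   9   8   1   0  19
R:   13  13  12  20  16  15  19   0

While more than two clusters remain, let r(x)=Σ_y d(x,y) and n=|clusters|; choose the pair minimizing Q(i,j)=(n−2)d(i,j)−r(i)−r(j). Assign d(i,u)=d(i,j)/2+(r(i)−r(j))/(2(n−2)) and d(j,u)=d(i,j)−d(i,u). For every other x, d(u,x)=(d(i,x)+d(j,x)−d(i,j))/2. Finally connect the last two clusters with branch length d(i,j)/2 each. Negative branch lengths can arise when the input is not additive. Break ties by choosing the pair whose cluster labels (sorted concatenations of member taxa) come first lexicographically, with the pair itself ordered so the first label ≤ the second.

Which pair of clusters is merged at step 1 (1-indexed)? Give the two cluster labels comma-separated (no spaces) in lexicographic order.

M,P

iteration 1: select M,P (d=2, Q=-154); attach at lengths (7/2, -3/2); label the merged cluster MP
  updated: d(C,MP)=16, d(E,MP)=15, d(H,MP)=9, d(MP,O)=29/2, d(MP,Q)=4, d(MP,R)=33/2
iteration 2: select MP,Q (d=4, Q=-129); attach at lengths (21/10, 19/10); label the merged cluster MPQ
  updated: d(C,MPQ)=14, d(E,MPQ)=29/2, d(H,MPQ)=7, d(MPQ,O)=37/4, d(MPQ,R)=63/4
iteration 3: select C,O (d=3, Q=-289/4); attach at lengths (63/32, 33/32); label the merged cluster CO
  updated: d(CO,E)=9, d(CO,H)=1, d(CO,MPQ)=81/8, d(CO,R)=13
iteration 4: select E,R (d=13, Q=-217/4); attach at lengths (33/8, 71/8); label the merged cluster ER
  updated: d(CO,ER)=9/2, d(ER,H)=1, d(ER,MPQ)=69/8
iteration 5: select CO,H (d=1, Q=-181/8); attach at lengths (69/32, -37/32); label the merged cluster CHO
  updated: d(CHO,ER)=9/4, d(CHO,MPQ)=129/16
iteration 6: select CHO,ER (d=9/4, Q=-303/16); attach at lengths (27/32, 45/32); label the merged cluster CEHOR
  updated: d(CEHOR,MPQ)=231/32
iteration 7: select CEHOR,MPQ (d=231/32); attach at lengths (231/64, 231/64); label the merged cluster CEHMOPQR
final tree: ((((C:63/32,O:33/32):69/32,H:-37/32):27/32,(E:33/8,R:71/8):45/32):231/64,((M:7/2,P:-3/2):21/10,Q:19/10):231/64)
total length: 1039/32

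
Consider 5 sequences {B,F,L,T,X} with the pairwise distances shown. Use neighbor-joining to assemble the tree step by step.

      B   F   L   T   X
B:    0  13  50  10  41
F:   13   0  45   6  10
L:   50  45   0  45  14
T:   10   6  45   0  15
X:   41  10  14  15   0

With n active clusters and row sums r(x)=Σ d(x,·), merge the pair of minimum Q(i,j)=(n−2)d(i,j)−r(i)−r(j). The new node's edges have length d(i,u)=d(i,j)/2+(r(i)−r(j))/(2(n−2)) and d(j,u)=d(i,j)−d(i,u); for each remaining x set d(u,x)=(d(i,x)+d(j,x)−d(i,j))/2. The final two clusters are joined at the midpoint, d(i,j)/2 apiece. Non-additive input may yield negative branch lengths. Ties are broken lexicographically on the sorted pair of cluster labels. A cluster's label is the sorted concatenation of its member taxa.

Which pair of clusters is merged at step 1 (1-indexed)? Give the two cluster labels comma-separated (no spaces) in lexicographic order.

L,X

iteration 1: select L,X (d=14, Q=-192); attach at lengths (58/3, -16/3); label the merged cluster LX
  updated: d(B,LX)=77/2, d(F,LX)=41/2, d(LX,T)=23
iteration 2: select B,T (d=10, Q=-161/2); attach at lengths (85/8, -5/8); label the merged cluster BT
  updated: d(BT,F)=9/2, d(BT,LX)=103/4
iteration 3: select BT,F (d=9/2, Q=-203/4); attach at lengths (39/8, -3/8); label the merged cluster BFT
  updated: d(BFT,LX)=167/8
iteration 4: select BFT,LX (d=167/8); attach at lengths (167/16, 167/16); label the merged cluster BFLTX
final tree: (((B:85/8,T:-5/8):39/8,F:-3/8):167/16,(L:58/3,X:-16/3):167/16)
total length: 395/8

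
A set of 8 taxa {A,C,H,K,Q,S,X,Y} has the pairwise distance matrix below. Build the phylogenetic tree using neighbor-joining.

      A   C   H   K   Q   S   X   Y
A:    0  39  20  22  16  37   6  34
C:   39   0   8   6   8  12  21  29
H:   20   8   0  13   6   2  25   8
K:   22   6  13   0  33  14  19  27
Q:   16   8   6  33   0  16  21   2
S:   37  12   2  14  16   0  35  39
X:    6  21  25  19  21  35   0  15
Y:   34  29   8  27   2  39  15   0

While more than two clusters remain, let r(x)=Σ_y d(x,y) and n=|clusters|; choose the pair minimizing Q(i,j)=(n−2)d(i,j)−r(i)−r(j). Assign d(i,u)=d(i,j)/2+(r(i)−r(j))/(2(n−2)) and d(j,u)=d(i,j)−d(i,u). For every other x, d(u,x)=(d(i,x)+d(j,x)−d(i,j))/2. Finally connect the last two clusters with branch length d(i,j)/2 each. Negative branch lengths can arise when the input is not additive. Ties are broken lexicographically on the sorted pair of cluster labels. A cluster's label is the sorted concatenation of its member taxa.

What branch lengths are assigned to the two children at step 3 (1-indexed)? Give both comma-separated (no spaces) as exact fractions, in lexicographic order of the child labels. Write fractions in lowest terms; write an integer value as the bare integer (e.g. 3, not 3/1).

11,13/2

step 1: merge (A,X) at d=6, Q=-280; branch lengths A→17/3, X→1/3; new cluster AX
  updated: d(AX,C)=27, d(AX,H)=39/2, d(AX,K)=35/2, d(AX,Q)=31/2, d(AX,S)=33, d(AX,Y)=43/2
step 2: merge (Q,Y) at d=2, Q=-197; branch lengths Q→-18/5, Y→28/5; new cluster QY
  updated: d(AX,QY)=35/2, d(C,QY)=35/2, d(H,QY)=6, d(K,QY)=29, d(QY,S)=53/2
step 3: merge (AX,QY) at d=35/2, Q=-141; branch lengths AX→11, QY→13/2; new cluster AQXY
  updated: d(AQXY,C)=27/2, d(AQXY,H)=4, d(AQXY,K)=29/2, d(AQXY,S)=21
step 4: merge (H,S) at d=2, Q=-70; branch lengths H→-8/3, S→14/3; new cluster HS
  updated: d(AQXY,HS)=23/2, d(C,HS)=9, d(HS,K)=25/2
step 5: merge (AQXY,HS) at d=23/2, Q=-99/2; branch lengths AQXY→59/8, HS→33/8; new cluster AHQSXY
  updated: d(AHQSXY,C)=11/2, d(AHQSXY,K)=31/4
step 6: merge (AHQSXY,C) at d=11/2, Q=-77/4; branch lengths AHQSXY→29/8, C→15/8; new cluster ACHQSXY
  updated: d(ACHQSXY,K)=33/8
step 7: merge (ACHQSXY,K) at d=33/8; branch lengths ACHQSXY→33/16, K→33/16; new cluster ACHKQSXY
final tree: (((((A:17/3,X:1/3):11,(Q:-18/5,Y:28/5):13/2):59/8,(H:-8/3,S:14/3):33/8):29/8,C:15/8):33/16,K:33/16)
total length: 389/8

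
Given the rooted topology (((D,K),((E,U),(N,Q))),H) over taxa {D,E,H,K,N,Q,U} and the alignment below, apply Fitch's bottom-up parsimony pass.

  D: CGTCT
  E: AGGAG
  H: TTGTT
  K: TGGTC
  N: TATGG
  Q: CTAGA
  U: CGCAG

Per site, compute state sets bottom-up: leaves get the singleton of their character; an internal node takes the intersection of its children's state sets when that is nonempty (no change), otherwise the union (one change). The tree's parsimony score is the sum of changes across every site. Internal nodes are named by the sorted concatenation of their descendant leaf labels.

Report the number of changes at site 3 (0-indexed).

3

site 0, node DK: D={C} ∪ K={T} → {C,T} (+1)
site 0, node EU: E={A} ∪ U={C} → {A,C} (+1)
site 0, node NQ: N={T} ∪ Q={C} → {C,T} (+1)
site 0, node ENQU: EU={A,C} ∩ NQ={C,T} → {C} (+0)
site 0, node DEKNQU: DK={C,T} ∩ ENQU={C} → {C} (+0)
site 0, node DEHKNQU: DEKNQU={C} ∪ H={T} → {C,T} (+1)
site 1, node DK: D={G} ∩ K={G} → {G} (+0)
site 1, node EU: E={G} ∩ U={G} → {G} (+0)
site 1, node NQ: N={A} ∪ Q={T} → {A,T} (+1)
site 1, node ENQU: EU={G} ∪ NQ={A,T} → {A,G,T} (+1)
site 1, node DEKNQU: DK={G} ∩ ENQU={A,G,T} → {G} (+0)
site 1, node DEHKNQU: DEKNQU={G} ∪ H={T} → {G,T} (+1)
site 2, node DK: D={T} ∪ K={G} → {G,T} (+1)
site 2, node EU: E={G} ∪ U={C} → {C,G} (+1)
site 2, node NQ: N={T} ∪ Q={A} → {A,T} (+1)
site 2, node ENQU: EU={C,G} ∪ NQ={A,T} → {A,C,G,T} (+1)
site 2, node DEKNQU: DK={G,T} ∩ ENQU={A,C,G,T} → {G,T} (+0)
site 2, node DEHKNQU: DEKNQU={G,T} ∩ H={G} → {G} (+0)
site 3, node DK: D={C} ∪ K={T} → {C,T} (+1)
site 3, node EU: E={A} ∩ U={A} → {A} (+0)
site 3, node NQ: N={G} ∩ Q={G} → {G} (+0)
site 3, node ENQU: EU={A} ∪ NQ={G} → {A,G} (+1)
site 3, node DEKNQU: DK={C,T} ∪ ENQU={A,G} → {A,C,G,T} (+1)
site 3, node DEHKNQU: DEKNQU={A,C,G,T} ∩ H={T} → {T} (+0)
site 4, node DK: D={T} ∪ K={C} → {C,T} (+1)
site 4, node EU: E={G} ∩ U={G} → {G} (+0)
site 4, node NQ: N={G} ∪ Q={A} → {A,G} (+1)
site 4, node ENQU: EU={G} ∩ NQ={A,G} → {G} (+0)
site 4, node DEKNQU: DK={C,T} ∪ ENQU={G} → {C,G,T} (+1)
site 4, node DEHKNQU: DEKNQU={C,G,T} ∩ H={T} → {T} (+0)
per-site changes: [4, 3, 4, 3, 3]; total = 17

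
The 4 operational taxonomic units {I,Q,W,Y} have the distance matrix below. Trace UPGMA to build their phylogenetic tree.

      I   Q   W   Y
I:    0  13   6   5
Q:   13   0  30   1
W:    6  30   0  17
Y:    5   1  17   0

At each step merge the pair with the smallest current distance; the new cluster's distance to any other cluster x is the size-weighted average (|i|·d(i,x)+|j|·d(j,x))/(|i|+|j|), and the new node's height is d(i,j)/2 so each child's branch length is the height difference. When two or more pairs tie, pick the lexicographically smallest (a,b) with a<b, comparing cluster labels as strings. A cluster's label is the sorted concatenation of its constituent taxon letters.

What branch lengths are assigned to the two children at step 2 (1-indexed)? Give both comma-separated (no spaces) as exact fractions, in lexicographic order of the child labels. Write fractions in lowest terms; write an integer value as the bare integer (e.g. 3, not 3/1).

3,3

iteration 1: select Q,Y (d=1); attach at lengths (1/2, 1/2); label the merged cluster QY
  updated: d(I,QY)=9, d(QY,W)=47/2
iteration 2: select I,W (d=6); attach at lengths (3, 3); label the merged cluster IW
  updated: d(IW,QY)=65/4
iteration 3: select IW,QY (d=65/4); attach at lengths (41/8, 61/8); label the merged cluster IQWY
final tree: ((I:3,W:3):41/8,(Q:1/2,Y:1/2):61/8)
total length: 79/4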